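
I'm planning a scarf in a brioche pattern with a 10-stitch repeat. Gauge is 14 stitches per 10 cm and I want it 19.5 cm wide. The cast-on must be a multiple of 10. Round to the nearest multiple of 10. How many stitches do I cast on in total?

CO 30 sts.

14 / 10 = 1.4 sts per cm.
19.5 × 1.4 = 27.30 sts.
Nearest multiple of 10: 30.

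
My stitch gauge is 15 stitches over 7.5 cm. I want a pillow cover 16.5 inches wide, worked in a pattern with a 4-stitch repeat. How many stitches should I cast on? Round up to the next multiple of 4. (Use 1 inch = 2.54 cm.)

16.5 in = 16.5 × 2.54 = 41.91 cm.
15 / 7.5 = 2 sts/cm.
41.91 × 2 = 83.82 sts.
→ 84.

CO 84 sts.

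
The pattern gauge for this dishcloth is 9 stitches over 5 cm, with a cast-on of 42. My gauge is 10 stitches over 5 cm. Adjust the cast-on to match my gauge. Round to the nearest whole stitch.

Cast on 47 stitches.

Scale factor = 10 / 9 = 1.111.
42 × 10 / 9 = 46.67 sts.
→ 47 sts.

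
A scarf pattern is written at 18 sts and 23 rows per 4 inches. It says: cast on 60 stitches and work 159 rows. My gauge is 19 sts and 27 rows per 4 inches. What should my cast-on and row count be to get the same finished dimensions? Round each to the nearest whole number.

Stitches: 60 × 19/18 = 63.33 → 63.
Rows: 159 × 27/23 = 186.65 → 187.

Cast on 63 stitches; work 187 rows.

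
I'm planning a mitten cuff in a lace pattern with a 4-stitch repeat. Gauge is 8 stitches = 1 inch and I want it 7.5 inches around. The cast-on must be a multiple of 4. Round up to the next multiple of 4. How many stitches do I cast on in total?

8 / 1 = 8 sts per inch.
7.5 × 8 = 60.00 sts.
Next multiple of 4: 60.

Cast on 60 stitches.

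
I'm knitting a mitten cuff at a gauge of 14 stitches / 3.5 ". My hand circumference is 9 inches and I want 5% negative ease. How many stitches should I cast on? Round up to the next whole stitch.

Cast on 35 stitches.

Finished = 9 × 0.95 = 8.55 in.
14 / 3.5 = 4 sts per inch.
8.55 × 4 = 34.20 sts.
→ 35 sts.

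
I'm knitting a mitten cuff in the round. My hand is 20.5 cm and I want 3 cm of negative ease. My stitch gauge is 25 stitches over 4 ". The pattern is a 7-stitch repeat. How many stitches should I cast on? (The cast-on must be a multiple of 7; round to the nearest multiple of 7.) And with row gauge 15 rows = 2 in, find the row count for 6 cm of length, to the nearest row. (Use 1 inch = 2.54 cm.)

Cast on 42 stitches; work 18 rows.

Finished = 20.5 − 3 = 17.5 cm.
17.5 cm × 1/2.54 = 6.89 inches.
25/4 = 6.25 sts per in; 6.89 × 6.25 = 43.06 sts.
Nearest multiple of 7 → 42.
6 cm = 2.36 inches; × 7.5 = 17.72 → 18 rows.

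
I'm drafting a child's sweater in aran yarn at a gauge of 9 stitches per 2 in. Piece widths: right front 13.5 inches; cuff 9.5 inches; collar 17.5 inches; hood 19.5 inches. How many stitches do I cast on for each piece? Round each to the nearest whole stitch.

Rate = 9/2 = 4.5 sts per in.
right front: 13.5 × 4.5 = 60.75 → 61.
cuff: 9.5 × 4.5 = 42.75 → 43.
collar: 17.5 × 4.5 = 78.75 → 79.
hood: 19.5 × 4.5 = 87.75 → 88.

right front 61; cuff 43; collar 79; hood 88.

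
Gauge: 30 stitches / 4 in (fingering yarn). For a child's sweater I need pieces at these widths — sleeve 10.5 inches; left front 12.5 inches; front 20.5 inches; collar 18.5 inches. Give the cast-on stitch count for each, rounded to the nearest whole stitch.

Rate = 30/4 = 7.5 sts per in.
sleeve: 10.5 × 7.5 = 78.75 → 79.
left front: 12.5 × 7.5 = 93.75 → 94.
front: 20.5 × 7.5 = 153.75 → 154.
collar: 18.5 × 7.5 = 138.75 → 139.

sleeve 79; left front 94; front 154; collar 139.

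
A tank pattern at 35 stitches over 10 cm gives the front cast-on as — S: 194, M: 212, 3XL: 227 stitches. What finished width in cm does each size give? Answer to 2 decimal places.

35/10 = 3.5 sts per cm.
S: 194 / 3.5 = 55.429 → 55.43 cm.
M: 212 / 3.5 = 60.571 → 60.57 cm.
3XL: 227 / 3.5 = 64.857 → 64.86 cm.

S 55.43 cm; M 60.57 cm; 3XL 64.86 cm.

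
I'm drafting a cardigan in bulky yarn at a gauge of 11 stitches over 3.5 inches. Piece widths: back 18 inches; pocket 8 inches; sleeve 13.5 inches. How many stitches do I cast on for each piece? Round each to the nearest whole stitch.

back 57; pocket 25; sleeve 42.

Rate = 11/3.5 = 3.143 sts per in.
back: 18 × 3.143 = 56.57 → 57.
pocket: 8 × 3.143 = 25.14 → 25.
sleeve: 13.5 × 3.143 = 42.43 → 42.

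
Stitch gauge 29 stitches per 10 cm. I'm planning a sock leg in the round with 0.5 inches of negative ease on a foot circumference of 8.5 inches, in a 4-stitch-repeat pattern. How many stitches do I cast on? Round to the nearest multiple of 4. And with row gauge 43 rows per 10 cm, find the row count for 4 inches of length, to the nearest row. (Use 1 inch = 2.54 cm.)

Cast on 60 stitches; work 44 rows.

Finished = 8.5 − 0.5 = 8 inches.
8 inches × 2.54 = 20.32 cm.
29/10 = 2.9 sts per cm; 20.32 × 2.9 = 58.93 sts.
Nearest multiple of 4 → 60.
4 inches = 10.16 cm; × 4.3 = 43.69 → 44 rows.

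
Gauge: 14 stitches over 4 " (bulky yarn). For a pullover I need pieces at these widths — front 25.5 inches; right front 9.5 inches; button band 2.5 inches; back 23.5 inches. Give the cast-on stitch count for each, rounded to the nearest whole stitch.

Rate = 14/4 = 3.5 sts per in.
front: 25.5 × 3.5 = 89.25 → 89.
right front: 9.5 × 3.5 = 33.25 → 33.
button band: 2.5 × 3.5 = 8.75 → 9.
back: 23.5 × 3.5 = 82.25 → 82.

front 89; right front 33; button band 9; back 82.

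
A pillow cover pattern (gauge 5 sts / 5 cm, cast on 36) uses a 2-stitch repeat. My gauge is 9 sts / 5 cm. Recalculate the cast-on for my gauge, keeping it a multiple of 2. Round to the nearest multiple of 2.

36 × 9 / 5 = 64.80.
Nearest multiple of 2: 64.

Cast on 64 stitches.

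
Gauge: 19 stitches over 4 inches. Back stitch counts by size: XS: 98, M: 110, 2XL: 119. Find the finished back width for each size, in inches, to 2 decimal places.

XS 20.63 inches; M 23.16 inches; 2XL 25.05 inches.

19/4 = 4.75 sts per in.
XS: 98 / 4.75 = 20.632 → 20.63 in.
M: 110 / 4.75 = 23.158 → 23.16 in.
2XL: 119 / 4.75 = 25.053 → 25.05 in.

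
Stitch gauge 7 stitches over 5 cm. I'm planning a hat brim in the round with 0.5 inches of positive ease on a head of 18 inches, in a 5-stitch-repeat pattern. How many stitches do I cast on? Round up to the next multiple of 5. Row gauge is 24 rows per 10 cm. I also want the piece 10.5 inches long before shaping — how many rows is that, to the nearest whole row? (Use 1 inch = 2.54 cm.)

Finished = 18 + 0.5 = 18.5 inches.
18.5 inches × 2.54 = 46.99 cm.
7/5 = 1.4 sts per cm; 46.99 × 1.4 = 65.79 sts.
Next multiple of 5 → 70.
10.5 inches = 26.67 cm; × 2.4 = 64.01 → 64 rows.

Cast on 70 stitches; work 64 rows.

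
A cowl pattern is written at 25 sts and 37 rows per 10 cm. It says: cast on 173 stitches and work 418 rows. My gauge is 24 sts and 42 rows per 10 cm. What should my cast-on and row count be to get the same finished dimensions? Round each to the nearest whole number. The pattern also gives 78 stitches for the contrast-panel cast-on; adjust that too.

Stitches: 173 × 24/25 = 166.08 → 166.
Rows: 418 × 42/37 = 474.49 → 474.
contrast-panel cast-on: 78 × 24/25 = 74.88 → 75.

Cast on 166 stitches; work 474 rows; contrast-panel cast-on 75 stitches.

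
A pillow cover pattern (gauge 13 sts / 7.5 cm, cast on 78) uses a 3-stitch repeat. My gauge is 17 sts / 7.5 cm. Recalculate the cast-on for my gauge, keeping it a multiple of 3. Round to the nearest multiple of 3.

78 × 17 / 13 = 102.00.
Nearest multiple of 3: 102.

102 stitches.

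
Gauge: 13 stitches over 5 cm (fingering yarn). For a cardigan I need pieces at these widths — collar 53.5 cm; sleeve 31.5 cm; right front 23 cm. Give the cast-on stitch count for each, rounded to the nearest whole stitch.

collar 139; sleeve 82; right front 60.

Rate = 13/5 = 2.6 sts per cm.
collar: 53.5 × 2.6 = 139.10 → 139.
sleeve: 31.5 × 2.6 = 81.90 → 82.
right front: 23 × 2.6 = 59.80 → 60.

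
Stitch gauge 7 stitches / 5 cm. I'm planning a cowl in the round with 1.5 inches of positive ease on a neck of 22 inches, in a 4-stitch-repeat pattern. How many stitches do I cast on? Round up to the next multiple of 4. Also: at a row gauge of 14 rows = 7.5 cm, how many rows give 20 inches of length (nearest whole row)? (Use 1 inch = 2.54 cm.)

Cast on 84 stitches; work 95 rows.

Finished = 22 + 1.5 = 23.5 inches.
23.5 inches × 2.54 = 59.69 cm.
7/5 = 1.4 sts per cm; 59.69 × 1.4 = 83.57 sts.
Next multiple of 4 → 84.
20 inches = 50.80 cm; × 1.867 = 94.83 → 95 rows.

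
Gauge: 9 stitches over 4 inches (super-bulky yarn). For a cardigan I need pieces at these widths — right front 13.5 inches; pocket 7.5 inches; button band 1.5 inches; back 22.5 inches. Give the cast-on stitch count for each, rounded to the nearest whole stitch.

Rate = 9/4 = 2.25 sts per in.
right front: 13.5 × 2.25 = 30.38 → 30.
pocket: 7.5 × 2.25 = 16.88 → 17.
button band: 1.5 × 2.25 = 3.38 → 3.
back: 22.5 × 2.25 = 50.62 → 51.

right front 30; pocket 17; button band 3; back 51.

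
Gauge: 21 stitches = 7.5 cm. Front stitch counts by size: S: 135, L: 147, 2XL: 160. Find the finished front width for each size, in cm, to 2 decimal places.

21/7.5 = 2.8 sts per cm.
S: 135 / 2.8 = 48.214 → 48.21 cm.
L: 147 / 2.8 = 52.500 → 52.50 cm.
2XL: 160 / 2.8 = 57.143 → 57.14 cm.

S 48.21 cm; L 52.50 cm; 2XL 57.14 cm.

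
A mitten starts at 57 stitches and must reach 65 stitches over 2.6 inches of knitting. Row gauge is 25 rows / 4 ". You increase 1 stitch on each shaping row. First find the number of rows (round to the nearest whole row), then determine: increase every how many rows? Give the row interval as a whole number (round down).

Increase every 2nd row.

Rows = 2.6 × 6.25 = 16.2 → 16 rows.
Stitches to add: 8 → 8 shaping rows (at 1 st each).
16 / 8 = 2.00 → every 2 rows.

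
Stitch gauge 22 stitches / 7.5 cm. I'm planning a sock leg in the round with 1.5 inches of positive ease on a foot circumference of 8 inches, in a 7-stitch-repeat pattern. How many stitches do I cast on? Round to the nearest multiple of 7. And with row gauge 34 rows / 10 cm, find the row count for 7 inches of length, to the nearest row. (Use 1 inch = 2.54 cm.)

Cast on 70 stitches; work 60 rows.

Finished = 8 + 1.5 = 9.5 inches.
9.5 inches × 2.54 = 24.13 cm.
22/7.5 = 2.933 sts per cm; 24.13 × 2.933 = 70.78 sts.
Nearest multiple of 7 → 70.
7 inches = 17.78 cm; × 3.4 = 60.45 → 60 rows.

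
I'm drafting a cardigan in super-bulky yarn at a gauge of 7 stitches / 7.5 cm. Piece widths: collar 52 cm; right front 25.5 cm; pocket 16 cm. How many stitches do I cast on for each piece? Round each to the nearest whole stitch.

collar 49; right front 24; pocket 15.

Rate = 7/7.5 = 0.933 sts per cm.
collar: 52 × 0.933 = 48.53 → 49.
right front: 25.5 × 0.933 = 23.80 → 24.
pocket: 16 × 0.933 = 14.93 → 15.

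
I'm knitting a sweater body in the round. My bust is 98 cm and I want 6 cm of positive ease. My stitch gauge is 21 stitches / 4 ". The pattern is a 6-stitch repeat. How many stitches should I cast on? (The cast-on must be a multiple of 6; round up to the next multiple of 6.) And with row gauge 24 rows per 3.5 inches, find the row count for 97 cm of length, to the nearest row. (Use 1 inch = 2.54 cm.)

Finished = 98 + 6 = 104 cm.
104 cm × 1/2.54 = 40.94 inches.
21/4 = 5.25 sts per in; 40.94 × 5.25 = 214.96 sts.
Next multiple of 6 → 216.
97 cm = 38.19 inches; × 6.857 = 261.87 → 262 rows.

Cast on 216 stitches; work 262 rows.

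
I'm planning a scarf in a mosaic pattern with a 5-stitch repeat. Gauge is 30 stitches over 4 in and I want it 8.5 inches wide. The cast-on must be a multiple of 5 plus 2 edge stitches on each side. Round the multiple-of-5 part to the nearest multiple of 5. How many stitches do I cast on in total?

64 stitches.

30 / 4 = 7.5 sts per inch.
8.5 × 7.5 = 63.75 sts.
Less 4 edge sts → 59.75 for the repeat.
Nearest multiple of 5: 60.
Add back 4 edge sts → 64.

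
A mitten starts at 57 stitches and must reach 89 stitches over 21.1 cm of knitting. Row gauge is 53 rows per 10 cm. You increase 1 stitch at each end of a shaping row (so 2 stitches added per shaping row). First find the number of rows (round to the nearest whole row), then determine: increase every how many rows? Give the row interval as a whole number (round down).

Increase every 7th row.

Rows = 21.1 × 5.3 = 111.8 → 112 rows.
Stitches to add: 32 → 16 shaping rows (at 2 st each).
112 / 16 = 7.00 → every 7 rows.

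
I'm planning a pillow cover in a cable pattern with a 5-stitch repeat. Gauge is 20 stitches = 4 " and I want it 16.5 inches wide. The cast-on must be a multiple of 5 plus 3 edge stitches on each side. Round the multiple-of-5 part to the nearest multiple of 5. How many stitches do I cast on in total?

20 / 4 = 5 sts per inch.
16.5 × 5 = 82.50 sts.
Less 6 edge sts → 76.50 for the repeat.
Nearest multiple of 5: 75.
Add back 6 edge sts → 81.

Cast on 81 stitches.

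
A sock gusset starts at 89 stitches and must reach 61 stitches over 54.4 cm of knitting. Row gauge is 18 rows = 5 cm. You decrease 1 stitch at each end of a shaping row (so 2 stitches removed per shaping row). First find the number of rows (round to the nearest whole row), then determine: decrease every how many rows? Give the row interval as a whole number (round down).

Rows = 54.4 × 3.6 = 195.8 → 196 rows.
Stitches to remove: 28 → 14 shaping rows (at 2 st each).
196 / 14 = 14.00 → every 14 rows.

Decrease every 14th row.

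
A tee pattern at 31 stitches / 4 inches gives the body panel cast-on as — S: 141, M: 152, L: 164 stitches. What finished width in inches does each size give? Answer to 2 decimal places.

31/4 = 7.75 sts per in.
S: 141 / 7.75 = 18.194 → 18.19 in.
M: 152 / 7.75 = 19.613 → 19.61 in.
L: 164 / 7.75 = 21.161 → 21.16 in.

S 18.19 inches; M 19.61 inches; L 21.16 inches.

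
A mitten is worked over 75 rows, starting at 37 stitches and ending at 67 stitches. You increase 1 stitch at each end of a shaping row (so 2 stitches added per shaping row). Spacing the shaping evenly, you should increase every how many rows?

Stitches to add: |67 − 37| = 30.
Shaping rows needed: 30 / 2 = 15.
75 rows / 15 = every 5 rows.

Increase every 5th row.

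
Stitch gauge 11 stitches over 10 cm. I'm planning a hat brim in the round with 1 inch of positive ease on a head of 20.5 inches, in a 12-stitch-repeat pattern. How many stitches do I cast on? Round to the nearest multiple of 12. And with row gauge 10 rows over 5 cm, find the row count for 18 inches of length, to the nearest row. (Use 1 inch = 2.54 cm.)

Finished = 20.5 + 1 = 21.5 inches.
21.5 inches × 2.54 = 54.61 cm.
11/10 = 1.1 sts per cm; 54.61 × 1.1 = 60.07 sts.
Nearest multiple of 12 → 60.
18 inches = 45.72 cm; × 2 = 91.44 → 91 rows.

Cast on 60 stitches; work 91 rows.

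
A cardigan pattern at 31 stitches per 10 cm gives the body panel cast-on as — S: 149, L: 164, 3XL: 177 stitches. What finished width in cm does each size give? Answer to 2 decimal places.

S 48.06 cm; L 52.90 cm; 3XL 57.10 cm.

31/10 = 3.1 sts per cm.
S: 149 / 3.1 = 48.065 → 48.06 cm.
L: 164 / 3.1 = 52.903 → 52.90 cm.
3XL: 177 / 3.1 = 57.097 → 57.10 cm.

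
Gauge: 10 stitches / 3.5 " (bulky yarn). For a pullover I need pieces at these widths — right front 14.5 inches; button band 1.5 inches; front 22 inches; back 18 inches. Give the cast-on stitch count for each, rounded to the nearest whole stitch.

Rate = 10/3.5 = 2.857 sts per in.
right front: 14.5 × 2.857 = 41.43 → 41.
button band: 1.5 × 2.857 = 4.29 → 4.
front: 22 × 2.857 = 62.86 → 63.
back: 18 × 2.857 = 51.43 → 51.

right front 41; button band 4; front 63; back 51.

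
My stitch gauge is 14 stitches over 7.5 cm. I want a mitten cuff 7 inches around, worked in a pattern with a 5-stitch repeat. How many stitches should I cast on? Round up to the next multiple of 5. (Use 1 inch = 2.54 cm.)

7 in = 7 × 2.54 = 17.78 cm.
14 / 7.5 = 1.867 sts/cm.
17.78 × 1.867 = 33.19 sts.
→ 35.

CO 35 sts.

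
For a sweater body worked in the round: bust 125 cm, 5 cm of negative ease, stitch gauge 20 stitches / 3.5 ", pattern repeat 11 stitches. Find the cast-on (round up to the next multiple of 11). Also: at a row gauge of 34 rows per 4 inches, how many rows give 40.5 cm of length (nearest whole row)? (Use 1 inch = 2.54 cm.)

Finished = 125 − 5 = 120 cm.
120 cm × 1/2.54 = 47.24 inches.
20/3.5 = 5.714 sts per in; 47.24 × 5.714 = 269.97 sts.
Next multiple of 11 → 275.
40.5 cm = 15.94 inches; × 8.5 = 135.53 → 136 rows.

Cast on 275 stitches; work 136 rows.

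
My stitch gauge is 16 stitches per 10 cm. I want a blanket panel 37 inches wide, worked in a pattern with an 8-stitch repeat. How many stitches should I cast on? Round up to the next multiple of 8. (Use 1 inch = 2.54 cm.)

37 in = 37 × 2.54 = 93.98 cm.
16 / 10 = 1.6 sts/cm.
93.98 × 1.6 = 150.37 sts.
→ 152.

Cast on 152 stitches.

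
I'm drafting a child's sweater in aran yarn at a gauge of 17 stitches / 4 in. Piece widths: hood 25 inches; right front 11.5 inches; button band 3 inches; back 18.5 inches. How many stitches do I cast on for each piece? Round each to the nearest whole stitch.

hood 106; right front 49; button band 13; back 79.

Rate = 17/4 = 4.25 sts per in.
hood: 25 × 4.25 = 106.25 → 106.
right front: 11.5 × 4.25 = 48.88 → 49.
button band: 3 × 4.25 = 12.75 → 13.
back: 18.5 × 4.25 = 78.62 → 79.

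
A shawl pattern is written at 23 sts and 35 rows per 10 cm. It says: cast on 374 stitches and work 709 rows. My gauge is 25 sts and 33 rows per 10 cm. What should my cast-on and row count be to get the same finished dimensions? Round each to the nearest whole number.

Stitches: 374 × 25/23 = 406.52 → 407.
Rows: 709 × 33/35 = 668.49 → 668.

Cast on 407 stitches; work 668 rows.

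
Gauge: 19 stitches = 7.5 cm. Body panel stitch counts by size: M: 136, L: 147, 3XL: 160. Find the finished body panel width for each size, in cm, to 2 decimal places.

19/7.5 = 2.533 sts per cm.
M: 136 / 2.533 = 53.684 → 53.68 cm.
L: 147 / 2.533 = 58.026 → 58.03 cm.
3XL: 160 / 2.533 = 63.158 → 63.16 cm.

M 53.68 cm; L 58.03 cm; 3XL 63.16 cm.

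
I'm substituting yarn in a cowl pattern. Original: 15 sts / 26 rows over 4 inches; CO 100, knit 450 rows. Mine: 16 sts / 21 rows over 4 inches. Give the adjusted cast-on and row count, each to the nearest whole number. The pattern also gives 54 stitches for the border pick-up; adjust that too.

Stitches: 100 × 16/15 = 106.67 → 107.
Rows: 450 × 21/26 = 363.46 → 363.
border pick-up: 54 × 16/15 = 57.60 → 58.

Cast on 107 stitches; work 363 rows; border pick-up 58 stitches.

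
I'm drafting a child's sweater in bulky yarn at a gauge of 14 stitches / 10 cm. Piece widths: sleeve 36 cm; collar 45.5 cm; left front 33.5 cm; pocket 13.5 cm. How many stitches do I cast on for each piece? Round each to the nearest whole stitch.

Rate = 14/10 = 1.4 sts per cm.
sleeve: 36 × 1.4 = 50.40 → 50.
collar: 45.5 × 1.4 = 63.70 → 64.
left front: 33.5 × 1.4 = 46.90 → 47.
pocket: 13.5 × 1.4 = 18.90 → 19.

sleeve 50; collar 64; left front 47; pocket 19.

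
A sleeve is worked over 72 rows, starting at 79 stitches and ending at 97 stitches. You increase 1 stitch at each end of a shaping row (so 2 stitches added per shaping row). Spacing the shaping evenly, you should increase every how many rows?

Stitches to add: |97 − 79| = 18.
Shaping rows needed: 18 / 2 = 9.
72 rows / 9 = every 8 rows.

Increase every 8th row.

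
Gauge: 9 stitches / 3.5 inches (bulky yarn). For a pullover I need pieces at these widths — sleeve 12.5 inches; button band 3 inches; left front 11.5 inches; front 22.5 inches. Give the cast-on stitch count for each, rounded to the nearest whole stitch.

sleeve 32; button band 8; left front 30; front 58.

Rate = 9/3.5 = 2.571 sts per in.
sleeve: 12.5 × 2.571 = 32.14 → 32.
button band: 3 × 2.571 = 7.71 → 8.
left front: 11.5 × 2.571 = 29.57 → 30.
front: 22.5 × 2.571 = 57.86 → 58.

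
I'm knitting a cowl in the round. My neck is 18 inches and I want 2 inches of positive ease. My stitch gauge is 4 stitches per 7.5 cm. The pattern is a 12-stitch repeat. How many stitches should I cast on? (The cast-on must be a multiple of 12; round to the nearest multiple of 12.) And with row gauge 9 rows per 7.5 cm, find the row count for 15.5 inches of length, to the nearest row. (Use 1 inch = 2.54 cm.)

Cast on 24 stitches; work 47 rows.

Finished = 18 + 2 = 20 inches.
20 inches × 2.54 = 50.80 cm.
4/7.5 = 0.533 sts per cm; 50.80 × 0.533 = 27.09 sts.
Nearest multiple of 12 → 24.
15.5 inches = 39.37 cm; × 1.2 = 47.24 → 47 rows.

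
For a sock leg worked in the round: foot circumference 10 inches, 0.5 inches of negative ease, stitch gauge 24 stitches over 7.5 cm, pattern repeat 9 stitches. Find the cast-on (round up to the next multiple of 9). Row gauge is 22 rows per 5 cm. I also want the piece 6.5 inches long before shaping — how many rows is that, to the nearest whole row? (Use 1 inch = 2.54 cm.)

Cast on 81 stitches; work 73 rows.

Finished = 10 − 0.5 = 9.5 inches.
9.5 inches × 2.54 = 24.13 cm.
24/7.5 = 3.2 sts per cm; 24.13 × 3.2 = 77.22 sts.
Next multiple of 9 → 81.
6.5 inches = 16.51 cm; × 4.4 = 72.64 → 73 rows.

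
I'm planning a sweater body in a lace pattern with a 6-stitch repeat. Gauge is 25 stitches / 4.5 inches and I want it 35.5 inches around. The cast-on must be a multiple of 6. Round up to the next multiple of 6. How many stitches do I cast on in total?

25 / 4.5 = 5.556 sts per inch.
35.5 × 5.556 = 197.22 sts.
Next multiple of 6: 198.

198 stitches.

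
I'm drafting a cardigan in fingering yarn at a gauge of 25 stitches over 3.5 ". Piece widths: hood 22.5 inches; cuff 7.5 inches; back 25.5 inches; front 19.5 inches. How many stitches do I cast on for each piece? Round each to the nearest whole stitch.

hood 161; cuff 54; back 182; front 139.

Rate = 25/3.5 = 7.143 sts per in.
hood: 22.5 × 7.143 = 160.71 → 161.
cuff: 7.5 × 7.143 = 53.57 → 54.
back: 25.5 × 7.143 = 182.14 → 182.
front: 19.5 × 7.143 = 139.29 → 139.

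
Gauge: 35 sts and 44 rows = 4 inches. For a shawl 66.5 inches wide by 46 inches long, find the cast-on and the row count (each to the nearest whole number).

Stitch gauge = 35/4 = 8.75 sts/in; 66.5 × 8.75 = 581.88 → 582 sts.
Row gauge = 44/4 = 11 rows/in; 46 × 11 = 506.00 → 506 rows.

Cast on 582 stitches and work 506 rows.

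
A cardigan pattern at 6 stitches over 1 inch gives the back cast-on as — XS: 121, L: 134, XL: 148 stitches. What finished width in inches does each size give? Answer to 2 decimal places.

6/1 = 6 sts per in.
XS: 121 / 6 = 20.167 → 20.17 in.
L: 134 / 6 = 22.333 → 22.33 in.
XL: 148 / 6 = 24.667 → 24.67 in.

XS 20.17 inches; L 22.33 inches; XL 24.67 inches.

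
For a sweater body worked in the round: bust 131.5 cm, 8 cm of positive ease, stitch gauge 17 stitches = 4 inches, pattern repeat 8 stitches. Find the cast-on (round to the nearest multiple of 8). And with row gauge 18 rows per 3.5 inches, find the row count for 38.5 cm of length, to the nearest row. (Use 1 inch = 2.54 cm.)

Cast on 232 stitches; work 78 rows.

Finished = 131.5 + 8 = 139.5 cm.
139.5 cm × 1/2.54 = 54.92 inches.
17/4 = 4.25 sts per in; 54.92 × 4.25 = 233.42 sts.
Nearest multiple of 8 → 232.
38.5 cm = 15.16 inches; × 5.143 = 77.95 → 78 rows.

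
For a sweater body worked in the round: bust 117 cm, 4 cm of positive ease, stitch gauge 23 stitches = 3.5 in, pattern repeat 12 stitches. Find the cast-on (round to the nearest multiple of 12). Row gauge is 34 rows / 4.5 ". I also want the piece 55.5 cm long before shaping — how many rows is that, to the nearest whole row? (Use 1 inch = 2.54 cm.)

Finished = 117 + 4 = 121 cm.
121 cm × 1/2.54 = 47.64 inches.
23/3.5 = 6.571 sts per in; 47.64 × 6.571 = 313.05 sts.
Nearest multiple of 12 → 312.
55.5 cm = 21.85 inches; × 7.556 = 165.09 → 165 rows.

Cast on 312 stitches; work 165 rows.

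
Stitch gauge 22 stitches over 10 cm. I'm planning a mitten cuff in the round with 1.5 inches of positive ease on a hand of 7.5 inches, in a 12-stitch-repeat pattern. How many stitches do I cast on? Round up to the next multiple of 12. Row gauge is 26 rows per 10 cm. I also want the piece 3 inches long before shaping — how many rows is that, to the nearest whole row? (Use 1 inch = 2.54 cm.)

Cast on 60 stitches; work 20 rows.

Finished = 7.5 + 1.5 = 9 inches.
9 inches × 2.54 = 22.86 cm.
22/10 = 2.2 sts per cm; 22.86 × 2.2 = 50.29 sts.
Next multiple of 12 → 60.
3 inches = 7.62 cm; × 2.6 = 19.81 → 20 rows.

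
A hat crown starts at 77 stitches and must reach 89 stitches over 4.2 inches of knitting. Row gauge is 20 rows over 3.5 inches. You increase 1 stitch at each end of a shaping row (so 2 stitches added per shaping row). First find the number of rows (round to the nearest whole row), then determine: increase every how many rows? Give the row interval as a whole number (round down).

Increase every 4th row.

Rows = 4.2 × 5.714 = 24.0 → 24 rows.
Stitches to add: 12 → 6 shaping rows (at 2 st each).
24 / 6 = 4.00 → every 4 rows.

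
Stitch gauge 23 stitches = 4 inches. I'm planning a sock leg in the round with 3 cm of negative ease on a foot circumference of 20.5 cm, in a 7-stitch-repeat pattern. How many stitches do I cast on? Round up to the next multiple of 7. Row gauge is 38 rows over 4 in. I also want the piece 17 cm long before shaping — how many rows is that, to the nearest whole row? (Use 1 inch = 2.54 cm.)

Finished = 20.5 − 3 = 17.5 cm.
17.5 cm × 1/2.54 = 6.89 inches.
23/4 = 5.75 sts per in; 6.89 × 5.75 = 39.62 sts.
Next multiple of 7 → 42.
17 cm = 6.69 inches; × 9.5 = 63.58 → 64 rows.

Cast on 42 stitches; work 64 rows.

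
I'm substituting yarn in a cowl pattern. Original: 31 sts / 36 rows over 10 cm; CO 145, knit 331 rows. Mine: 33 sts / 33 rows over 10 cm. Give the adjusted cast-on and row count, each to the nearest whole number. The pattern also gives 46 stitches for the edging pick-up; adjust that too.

Cast on 154 stitches; work 303 rows; edging pick-up 49 stitches.

Stitches: 145 × 33/31 = 154.35 → 154.
Rows: 331 × 33/36 = 303.42 → 303.
edging pick-up: 46 × 33/31 = 48.97 → 49.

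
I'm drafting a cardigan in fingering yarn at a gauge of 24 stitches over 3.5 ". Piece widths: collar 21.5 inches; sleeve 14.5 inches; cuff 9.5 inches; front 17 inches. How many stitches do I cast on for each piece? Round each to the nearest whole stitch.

Rate = 24/3.5 = 6.857 sts per in.
collar: 21.5 × 6.857 = 147.43 → 147.
sleeve: 14.5 × 6.857 = 99.43 → 99.
cuff: 9.5 × 6.857 = 65.14 → 65.
front: 17 × 6.857 = 116.57 → 117.

collar 147; sleeve 99; cuff 65; front 117.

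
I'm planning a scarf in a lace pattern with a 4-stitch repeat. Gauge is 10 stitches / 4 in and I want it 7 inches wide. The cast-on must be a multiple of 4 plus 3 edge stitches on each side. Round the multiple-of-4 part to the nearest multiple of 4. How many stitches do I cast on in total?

Cast on 18 stitches.

10 / 4 = 2.5 sts per inch.
7 × 2.5 = 17.50 sts.
Less 6 edge sts → 11.50 for the repeat.
Nearest multiple of 4: 12.
Add back 6 edge sts → 18.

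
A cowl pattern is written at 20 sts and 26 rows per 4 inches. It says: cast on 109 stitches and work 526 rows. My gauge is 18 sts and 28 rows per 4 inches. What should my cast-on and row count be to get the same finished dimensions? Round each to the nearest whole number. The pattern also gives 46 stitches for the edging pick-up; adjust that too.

Cast on 98 stitches; work 566 rows; edging pick-up 41 stitches.

Stitches: 109 × 18/20 = 98.10 → 98.
Rows: 526 × 28/26 = 566.46 → 566.
edging pick-up: 46 × 18/20 = 41.40 → 41.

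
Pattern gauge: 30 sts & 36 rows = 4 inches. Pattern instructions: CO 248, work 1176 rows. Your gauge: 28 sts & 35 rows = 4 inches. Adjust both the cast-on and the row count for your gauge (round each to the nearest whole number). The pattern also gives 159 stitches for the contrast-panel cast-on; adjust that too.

Cast on 231 stitches; work 1143 rows; contrast-panel cast-on 148 stitches.

Stitches: 248 × 28/30 = 231.47 → 231.
Rows: 1176 × 35/36 = 1143.33 → 1143.
contrast-panel cast-on: 159 × 28/30 = 148.40 → 148.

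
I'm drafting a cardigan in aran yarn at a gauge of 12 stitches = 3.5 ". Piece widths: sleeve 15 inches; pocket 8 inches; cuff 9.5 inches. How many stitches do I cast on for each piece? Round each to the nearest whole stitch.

Rate = 12/3.5 = 3.429 sts per in.
sleeve: 15 × 3.429 = 51.43 → 51.
pocket: 8 × 3.429 = 27.43 → 27.
cuff: 9.5 × 3.429 = 32.57 → 33.

sleeve 51; pocket 27; cuff 33.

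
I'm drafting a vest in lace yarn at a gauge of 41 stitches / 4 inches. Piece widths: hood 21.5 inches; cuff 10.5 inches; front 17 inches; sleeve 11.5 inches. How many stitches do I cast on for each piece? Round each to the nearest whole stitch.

hood 220; cuff 108; front 174; sleeve 118.

Rate = 41/4 = 10.25 sts per in.
hood: 21.5 × 10.25 = 220.38 → 220.
cuff: 10.5 × 10.25 = 107.62 → 108.
front: 17 × 10.25 = 174.25 → 174.
sleeve: 11.5 × 10.25 = 117.88 → 118.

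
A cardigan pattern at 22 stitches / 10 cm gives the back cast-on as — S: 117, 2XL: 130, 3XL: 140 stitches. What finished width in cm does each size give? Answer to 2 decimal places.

22/10 = 2.2 sts per cm.
S: 117 / 2.2 = 53.182 → 53.18 cm.
2XL: 130 / 2.2 = 59.091 → 59.09 cm.
3XL: 140 / 2.2 = 63.636 → 63.64 cm.

S 53.18 cm; 2XL 59.09 cm; 3XL 63.64 cm.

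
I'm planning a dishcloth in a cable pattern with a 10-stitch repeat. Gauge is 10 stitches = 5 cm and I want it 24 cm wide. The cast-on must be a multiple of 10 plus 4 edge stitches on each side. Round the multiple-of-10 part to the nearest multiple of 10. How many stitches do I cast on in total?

10 / 5 = 2 sts per cm.
24 × 2 = 48.00 sts.
Less 8 edge sts → 40.00 for the repeat.
Nearest multiple of 10: 40.
Add back 8 edge sts → 48.

CO 48 sts.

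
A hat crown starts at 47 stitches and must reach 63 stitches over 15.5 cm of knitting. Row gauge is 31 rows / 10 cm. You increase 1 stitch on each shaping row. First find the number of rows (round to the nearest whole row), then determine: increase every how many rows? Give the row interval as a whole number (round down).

Increase every 3rd row.

Rows = 15.5 × 3.1 = 48.0 → 48 rows.
Stitches to add: 16 → 16 shaping rows (at 1 st each).
48 / 16 = 3.00 → every 3 rows.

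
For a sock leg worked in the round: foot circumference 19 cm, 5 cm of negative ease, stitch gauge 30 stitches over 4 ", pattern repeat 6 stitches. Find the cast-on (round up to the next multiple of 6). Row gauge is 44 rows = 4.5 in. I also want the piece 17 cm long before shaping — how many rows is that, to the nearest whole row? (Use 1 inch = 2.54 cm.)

Finished = 19 − 5 = 14 cm.
14 cm × 1/2.54 = 5.51 inches.
30/4 = 7.5 sts per in; 5.51 × 7.5 = 41.34 sts.
Next multiple of 6 → 42.
17 cm = 6.69 inches; × 9.778 = 65.44 → 65 rows.

Cast on 42 stitches; work 65 rows.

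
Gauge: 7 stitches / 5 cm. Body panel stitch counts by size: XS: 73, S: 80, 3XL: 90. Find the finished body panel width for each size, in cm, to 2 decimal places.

XS 52.14 cm; S 57.14 cm; 3XL 64.29 cm.

7/5 = 1.4 sts per cm.
XS: 73 / 1.4 = 52.143 → 52.14 cm.
S: 80 / 1.4 = 57.143 → 57.14 cm.
3XL: 90 / 1.4 = 64.286 → 64.29 cm.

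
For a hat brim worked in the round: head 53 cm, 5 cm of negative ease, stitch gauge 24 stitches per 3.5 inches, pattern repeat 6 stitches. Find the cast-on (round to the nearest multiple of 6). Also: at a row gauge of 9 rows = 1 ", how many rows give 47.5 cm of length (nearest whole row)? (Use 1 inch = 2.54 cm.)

Cast on 132 stitches; work 168 rows.

Finished = 53 − 5 = 48 cm.
48 cm × 1/2.54 = 18.90 inches.
24/3.5 = 6.857 sts per in; 18.90 × 6.857 = 129.58 sts.
Nearest multiple of 6 → 132.
47.5 cm = 18.70 inches; × 9 = 168.31 → 168 rows.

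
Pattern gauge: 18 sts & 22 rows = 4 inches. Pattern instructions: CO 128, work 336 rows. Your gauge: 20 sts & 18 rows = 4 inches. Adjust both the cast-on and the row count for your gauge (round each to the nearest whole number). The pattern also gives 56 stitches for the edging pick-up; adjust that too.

Cast on 142 stitches; work 275 rows; edging pick-up 62 stitches.

Stitches: 128 × 20/18 = 142.22 → 142.
Rows: 336 × 18/22 = 274.91 → 275.
edging pick-up: 56 × 20/18 = 62.22 → 62.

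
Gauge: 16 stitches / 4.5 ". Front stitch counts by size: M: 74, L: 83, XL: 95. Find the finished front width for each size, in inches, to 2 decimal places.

16/4.5 = 3.556 sts per in.
M: 74 / 3.556 = 20.812 → 20.81 in.
L: 83 / 3.556 = 23.344 → 23.34 in.
XL: 95 / 3.556 = 26.719 → 26.72 in.

M 20.81 inches; L 23.34 inches; XL 26.72 inches.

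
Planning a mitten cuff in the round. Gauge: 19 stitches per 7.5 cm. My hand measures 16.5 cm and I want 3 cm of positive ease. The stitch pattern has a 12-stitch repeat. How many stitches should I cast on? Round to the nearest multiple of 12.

Cast on 48 stitches.

Finished = 16.5 + 3 = 19.5 cm.
19 / 7.5 = 2.533 sts/cm.
19.5 × 2.533 = 49.40 sts.
Nearest multiple of 12: 48.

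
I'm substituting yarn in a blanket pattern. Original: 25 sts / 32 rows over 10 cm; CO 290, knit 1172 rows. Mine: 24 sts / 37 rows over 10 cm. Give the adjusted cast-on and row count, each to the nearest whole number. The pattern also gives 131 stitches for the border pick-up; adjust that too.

Cast on 278 stitches; work 1355 rows; border pick-up 126 stitches.

Stitches: 290 × 24/25 = 278.40 → 278.
Rows: 1172 × 37/32 = 1355.12 → 1355.
border pick-up: 131 × 24/25 = 125.76 → 126.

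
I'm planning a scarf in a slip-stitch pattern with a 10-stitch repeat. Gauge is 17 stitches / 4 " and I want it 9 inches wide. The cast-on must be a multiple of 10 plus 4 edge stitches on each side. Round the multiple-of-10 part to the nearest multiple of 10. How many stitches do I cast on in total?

17 / 4 = 4.25 sts per inch.
9 × 4.25 = 38.25 sts.
Less 8 edge sts → 30.25 for the repeat.
Nearest multiple of 10: 30.
Add back 8 edge sts → 38.

38 stitches.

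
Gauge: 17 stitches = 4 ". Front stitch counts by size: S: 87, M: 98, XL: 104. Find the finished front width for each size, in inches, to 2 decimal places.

17/4 = 4.25 sts per in.
S: 87 / 4.25 = 20.471 → 20.47 in.
M: 98 / 4.25 = 23.059 → 23.06 in.
XL: 104 / 4.25 = 24.471 → 24.47 in.

S 20.47 inches; M 23.06 inches; XL 24.47 inches.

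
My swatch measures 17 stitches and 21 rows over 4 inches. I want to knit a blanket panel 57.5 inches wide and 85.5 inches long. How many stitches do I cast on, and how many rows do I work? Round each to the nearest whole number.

Stitch gauge = 17/4 = 4.25 sts/in; 57.5 × 4.25 = 244.38 → 244 sts.
Row gauge = 21/4 = 5.25 rows/in; 85.5 × 5.25 = 448.88 → 449 rows.

Cast on 244 stitches and work 449 rows.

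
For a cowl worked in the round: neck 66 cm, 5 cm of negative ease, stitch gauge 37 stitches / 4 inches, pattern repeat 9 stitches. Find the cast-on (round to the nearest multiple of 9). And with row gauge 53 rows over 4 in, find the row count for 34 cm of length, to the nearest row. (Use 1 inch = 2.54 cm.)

Finished = 66 − 5 = 61 cm.
61 cm × 1/2.54 = 24.02 inches.
37/4 = 9.25 sts per in; 24.02 × 9.25 = 222.15 sts.
Nearest multiple of 9 → 225.
34 cm = 13.39 inches; × 13.25 = 177.36 → 177 rows.

Cast on 225 stitches; work 177 rows.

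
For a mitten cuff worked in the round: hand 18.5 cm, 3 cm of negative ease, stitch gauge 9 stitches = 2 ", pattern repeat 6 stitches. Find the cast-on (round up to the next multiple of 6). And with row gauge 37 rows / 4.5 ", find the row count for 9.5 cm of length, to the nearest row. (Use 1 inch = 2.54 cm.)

Cast on 30 stitches; work 31 rows.

Finished = 18.5 − 3 = 15.5 cm.
15.5 cm × 1/2.54 = 6.10 inches.
9/2 = 4.5 sts per in; 6.10 × 4.5 = 27.46 sts.
Next multiple of 6 → 30.
9.5 cm = 3.74 inches; × 8.222 = 30.75 → 31 rows.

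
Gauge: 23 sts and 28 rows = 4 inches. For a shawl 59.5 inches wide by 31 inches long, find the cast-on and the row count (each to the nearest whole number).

Stitch gauge = 23/4 = 5.75 sts/in; 59.5 × 5.75 = 342.12 → 342 sts.
Row gauge = 28/4 = 7 rows/in; 31 × 7 = 217.00 → 217 rows.

Cast on 342 stitches and work 217 rows.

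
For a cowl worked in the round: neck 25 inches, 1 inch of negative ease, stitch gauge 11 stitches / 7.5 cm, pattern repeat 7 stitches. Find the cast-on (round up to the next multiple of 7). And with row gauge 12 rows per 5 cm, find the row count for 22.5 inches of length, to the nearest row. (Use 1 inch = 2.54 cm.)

Cast on 91 stitches; work 137 rows.

Finished = 25 − 1 = 24 inches.
24 inches × 2.54 = 60.96 cm.
11/7.5 = 1.467 sts per cm; 60.96 × 1.467 = 89.41 sts.
Next multiple of 7 → 91.
22.5 inches = 57.15 cm; × 2.4 = 137.16 → 137 rows.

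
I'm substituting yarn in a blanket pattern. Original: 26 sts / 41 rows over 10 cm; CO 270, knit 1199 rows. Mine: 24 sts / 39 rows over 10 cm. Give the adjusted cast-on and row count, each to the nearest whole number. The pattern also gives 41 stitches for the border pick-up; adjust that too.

Cast on 249 stitches; work 1141 rows; border pick-up 38 stitches.

Stitches: 270 × 24/26 = 249.23 → 249.
Rows: 1199 × 39/41 = 1140.51 → 1141.
border pick-up: 41 × 24/26 = 37.85 → 38.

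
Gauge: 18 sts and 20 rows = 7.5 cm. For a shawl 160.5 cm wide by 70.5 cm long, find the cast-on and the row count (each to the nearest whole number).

Stitch gauge = 18/7.5 = 2.4 sts/cm; 160.5 × 2.4 = 385.20 → 385 sts.
Row gauge = 20/7.5 = 2.667 rows/cm; 70.5 × 2.667 = 188.00 → 188 rows.

Cast on 385 stitches and work 188 rows.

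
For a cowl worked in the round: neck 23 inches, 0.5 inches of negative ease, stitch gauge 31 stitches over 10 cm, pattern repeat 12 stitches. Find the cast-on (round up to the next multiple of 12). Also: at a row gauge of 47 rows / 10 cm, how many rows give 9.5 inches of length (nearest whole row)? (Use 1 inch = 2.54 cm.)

Finished = 23 − 0.5 = 22.5 inches.
22.5 inches × 2.54 = 57.15 cm.
31/10 = 3.1 sts per cm; 57.15 × 3.1 = 177.16 sts.
Next multiple of 12 → 180.
9.5 inches = 24.13 cm; × 4.7 = 113.41 → 113 rows.

Cast on 180 stitches; work 113 rows.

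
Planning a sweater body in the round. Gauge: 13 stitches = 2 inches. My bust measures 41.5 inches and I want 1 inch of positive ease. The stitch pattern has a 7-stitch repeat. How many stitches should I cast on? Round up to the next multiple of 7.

Cast on 280 stitches.

Finished = 41.5 + 1 = 42.5 inches.
13 / 2 = 6.5 sts/in.
42.5 × 6.5 = 276.25 sts.
Next multiple of 7: 280.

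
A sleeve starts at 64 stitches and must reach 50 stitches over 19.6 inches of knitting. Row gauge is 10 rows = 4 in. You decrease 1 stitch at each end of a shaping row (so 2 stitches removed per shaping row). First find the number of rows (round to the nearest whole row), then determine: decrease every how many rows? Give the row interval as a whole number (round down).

Decrease every 7th row.

Rows = 19.6 × 2.5 = 49.0 → 49 rows.
Stitches to remove: 14 → 7 shaping rows (at 2 st each).
49 / 7 = 7.00 → every 7 rows.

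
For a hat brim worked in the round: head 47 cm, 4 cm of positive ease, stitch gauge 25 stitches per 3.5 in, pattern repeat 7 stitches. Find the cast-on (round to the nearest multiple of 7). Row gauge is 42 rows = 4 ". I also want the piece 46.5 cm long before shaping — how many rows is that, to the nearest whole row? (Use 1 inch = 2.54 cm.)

Cast on 140 stitches; work 192 rows.

Finished = 47 + 4 = 51 cm.
51 cm × 1/2.54 = 20.08 inches.
25/3.5 = 7.143 sts per in; 20.08 × 7.143 = 143.42 sts.
Nearest multiple of 7 → 140.
46.5 cm = 18.31 inches; × 10.5 = 192.22 → 192 rows.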